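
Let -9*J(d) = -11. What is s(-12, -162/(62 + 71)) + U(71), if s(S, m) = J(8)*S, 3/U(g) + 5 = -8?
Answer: -581/39 ≈ -14.897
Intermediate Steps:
J(d) = 11/9 (J(d) = -⅑*(-11) = 11/9)
U(g) = -3/13 (U(g) = 3/(-5 - 8) = 3/(-13) = 3*(-1/13) = -3/13)
s(S, m) = 11*S/9
s(-12, -162/(62 + 71)) + U(71) = (11/9)*(-12) - 3/13 = -44/3 - 3/13 = -581/39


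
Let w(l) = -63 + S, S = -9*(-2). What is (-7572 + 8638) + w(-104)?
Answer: 1021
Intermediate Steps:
S = 18
w(l) = -45 (w(l) = -63 + 18 = -45)
(-7572 + 8638) + w(-104) = (-7572 + 8638) - 45 = 1066 - 45 = 1021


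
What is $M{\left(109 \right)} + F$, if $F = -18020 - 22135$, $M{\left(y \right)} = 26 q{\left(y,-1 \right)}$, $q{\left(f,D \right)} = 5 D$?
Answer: $-40285$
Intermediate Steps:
$M{\left(y \right)} = -130$ ($M{\left(y \right)} = 26 \cdot 5 \left(-1\right) = 26 \left(-5\right) = -130$)
$F = -40155$
$M{\left(109 \right)} + F = -130 - 40155 = -40285$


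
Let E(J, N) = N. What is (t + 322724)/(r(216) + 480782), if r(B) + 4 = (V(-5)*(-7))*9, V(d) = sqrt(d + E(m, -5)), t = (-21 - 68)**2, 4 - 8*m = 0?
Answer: 79483420905/115573762487 + 20830635*I*sqrt(10)/231147524974 ≈ 0.68773 + 0.00028498*I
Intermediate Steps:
m = 1/2 (m = 1/2 - 1/8*0 = 1/2 + 0 = 1/2 ≈ 0.50000)
t = 7921 (t = (-89)**2 = 7921)
V(d) = sqrt(-5 + d) (V(d) = sqrt(d - 5) = sqrt(-5 + d))
r(B) = -4 - 63*I*sqrt(10) (r(B) = -4 + (sqrt(-5 - 5)*(-7))*9 = -4 + (sqrt(-10)*(-7))*9 = -4 + ((I*sqrt(10))*(-7))*9 = -4 - 7*I*sqrt(10)*9 = -4 - 63*I*sqrt(10))
(t + 322724)/(r(216) + 480782) = (7921 + 322724)/((-4 - 63*I*sqrt(10)) + 480782) = 330645/(480778 - 63*I*sqrt(10))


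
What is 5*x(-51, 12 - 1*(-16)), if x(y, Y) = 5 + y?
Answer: -230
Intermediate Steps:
5*x(-51, 12 - 1*(-16)) = 5*(5 - 51) = 5*(-46) = -230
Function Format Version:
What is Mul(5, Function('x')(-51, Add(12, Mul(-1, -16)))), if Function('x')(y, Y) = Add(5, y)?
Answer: -230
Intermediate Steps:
Mul(5, Function('x')(-51, Add(12, Mul(-1, -16)))) = Mul(5, Add(5, -51)) = Mul(5, -46) = -230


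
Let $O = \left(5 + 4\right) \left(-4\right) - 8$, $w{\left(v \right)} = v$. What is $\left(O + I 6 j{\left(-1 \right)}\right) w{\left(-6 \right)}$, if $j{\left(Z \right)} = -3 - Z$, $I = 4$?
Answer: $552$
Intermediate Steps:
$O = -44$ ($O = 9 \left(-4\right) - 8 = -36 - 8 = -44$)
$\left(O + I 6 j{\left(-1 \right)}\right) w{\left(-6 \right)} = \left(-44 + 4 \cdot 6 \left(-3 - -1\right)\right) \left(-6\right) = \left(-44 + 24 \left(-3 + 1\right)\right) \left(-6\right) = \left(-44 + 24 \left(-2\right)\right) \left(-6\right) = \left(-44 - 48\right) \left(-6\right) = \left(-92\right) \left(-6\right) = 552$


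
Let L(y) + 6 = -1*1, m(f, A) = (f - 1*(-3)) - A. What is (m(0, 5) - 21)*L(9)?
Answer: 161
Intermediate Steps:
m(f, A) = 3 + f - A (m(f, A) = (f + 3) - A = (3 + f) - A = 3 + f - A)
L(y) = -7 (L(y) = -6 - 1*1 = -6 - 1 = -7)
(m(0, 5) - 21)*L(9) = ((3 + 0 - 1*5) - 21)*(-7) = ((3 + 0 - 5) - 21)*(-7) = (-2 - 21)*(-7) = -23*(-7) = 161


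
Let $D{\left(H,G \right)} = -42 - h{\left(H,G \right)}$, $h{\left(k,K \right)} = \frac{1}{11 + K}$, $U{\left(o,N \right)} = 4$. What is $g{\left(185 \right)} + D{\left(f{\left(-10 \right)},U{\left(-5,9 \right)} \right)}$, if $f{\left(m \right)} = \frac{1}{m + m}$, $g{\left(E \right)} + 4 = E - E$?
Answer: $- \frac{691}{15} \approx -46.067$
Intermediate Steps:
$g{\left(E \right)} = -4$ ($g{\left(E \right)} = -4 + \left(E - E\right) = -4 + 0 = -4$)
$f{\left(m \right)} = \frac{1}{2 m}$
$D{\left(H,G \right)} = -42 - \frac{1}{11 + G}$
$g{\left(185 \right)} + D{\left(f{\left(-10 \right)},U{\left(-5,9 \right)} \right)} = -4 + \frac{-463 - 168}{11 + 4} = -4 + \frac{-463 - 168}{15} = -4 + \frac{1}{15} \left(-631\right) = -4 - \frac{631}{15} = - \frac{691}{15}$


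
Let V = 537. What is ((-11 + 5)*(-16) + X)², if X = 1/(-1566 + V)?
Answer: 9758081089/1058841 ≈ 9215.8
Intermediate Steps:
X = -1/1029 (X = 1/(-1566 + 537) = 1/(-1029) = -1/1029 ≈ -0.00097182)
((-11 + 5)*(-16) + X)² = ((-11 + 5)*(-16) - 1/1029)² = (-6*(-16) - 1/1029)² = (96 - 1/1029)² = (98783/1029)² = 9758081089/1058841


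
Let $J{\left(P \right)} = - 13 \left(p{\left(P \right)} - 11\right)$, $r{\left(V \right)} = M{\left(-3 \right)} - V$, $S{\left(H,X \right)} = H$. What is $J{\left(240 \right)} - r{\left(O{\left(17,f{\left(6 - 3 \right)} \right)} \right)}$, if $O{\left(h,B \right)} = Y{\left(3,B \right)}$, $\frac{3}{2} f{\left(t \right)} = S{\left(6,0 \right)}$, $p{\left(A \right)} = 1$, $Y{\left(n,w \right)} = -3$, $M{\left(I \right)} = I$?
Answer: $130$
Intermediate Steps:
$f{\left(t \right)} = 4$ ($f{\left(t \right)} = \frac{2}{3} \cdot 6 = 4$)
$O{\left(h,B \right)} = -3$
$r{\left(V \right)} = -3 - V$
$J{\left(P \right)} = 130$ ($J{\left(P \right)} = - 13 \left(1 - 11\right) = \left(-13\right) \left(-10\right) = 130$)
$J{\left(240 \right)} - r{\left(O{\left(17,f{\left(6 - 3 \right)} \right)} \right)} = 130 - \left(-3 - -3\right) = 130 - \left(-3 + 3\right) = 130 - 0 = 130 + 0 = 130$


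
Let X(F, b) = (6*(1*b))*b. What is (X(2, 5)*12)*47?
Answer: 84600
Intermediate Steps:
X(F, b) = 6*b**2 (X(F, b) = (6*b)*b = 6*b**2)
(X(2, 5)*12)*47 = ((6*5**2)*12)*47 = ((6*25)*12)*47 = (150*12)*47 = 1800*47 = 84600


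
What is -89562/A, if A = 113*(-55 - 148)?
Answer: 89562/22939 ≈ 3.9044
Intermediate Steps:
A = -22939 (A = 113*(-203) = -22939)
-89562/A = -89562/(-22939) = -89562*(-1/22939) = 89562/22939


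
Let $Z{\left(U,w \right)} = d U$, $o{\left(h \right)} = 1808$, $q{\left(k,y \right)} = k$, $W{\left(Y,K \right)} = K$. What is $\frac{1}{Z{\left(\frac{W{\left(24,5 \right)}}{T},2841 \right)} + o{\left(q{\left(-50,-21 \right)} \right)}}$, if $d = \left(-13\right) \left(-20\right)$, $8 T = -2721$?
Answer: $\frac{2721}{4909168} \approx 0.00055427$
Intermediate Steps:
$T = - \frac{2721}{8}$ ($T = \frac{1}{8} \left(-2721\right) = - \frac{2721}{8} \approx -340.13$)
$d = 260$
$Z{\left(U,w \right)} = 260 U$
$\frac{1}{Z{\left(\frac{W{\left(24,5 \right)}}{T},2841 \right)} + o{\left(q{\left(-50,-21 \right)} \right)}} = \frac{1}{260 \frac{5}{- \frac{2721}{8}} + 1808} = \frac{1}{260 \cdot 5 \left(- \frac{8}{2721}\right) + 1808} = \frac{1}{260 \left(- \frac{40}{2721}\right) + 1808} = \frac{1}{- \frac{10400}{2721} + 1808} = \frac{1}{\frac{4909168}{2721}} = \frac{2721}{4909168}$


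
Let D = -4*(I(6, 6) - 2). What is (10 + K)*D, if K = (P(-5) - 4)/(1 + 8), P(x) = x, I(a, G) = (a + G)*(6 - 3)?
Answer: -1224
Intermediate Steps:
I(a, G) = 3*G + 3*a (I(a, G) = (G + a)*3 = 3*G + 3*a)
K = -1 (K = (-5 - 4)/(1 + 8) = -9/9 = -9*⅑ = -1)
D = -136 (D = -4*((3*6 + 3*6) - 2) = -4*((18 + 18) - 2) = -4*(36 - 2) = -4*34 = -136)
(10 + K)*D = (10 - 1)*(-136) = 9*(-136) = -1224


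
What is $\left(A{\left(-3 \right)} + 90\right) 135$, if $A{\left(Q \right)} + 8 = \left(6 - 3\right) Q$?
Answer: $9855$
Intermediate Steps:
$A{\left(Q \right)} = -8 + 3 Q$ ($A{\left(Q \right)} = -8 + \left(6 - 3\right) Q = -8 + 3 Q$)
$\left(A{\left(-3 \right)} + 90\right) 135 = \left(\left(-8 + 3 \left(-3\right)\right) + 90\right) 135 = \left(\left(-8 - 9\right) + 90\right) 135 = \left(-17 + 90\right) 135 = 73 \cdot 135 = 9855$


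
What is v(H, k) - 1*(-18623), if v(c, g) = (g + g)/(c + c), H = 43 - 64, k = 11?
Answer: 391072/21 ≈ 18622.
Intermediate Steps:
H = -21
v(c, g) = g/c (v(c, g) = (2*g)/((2*c)) = (2*g)*(1/(2*c)) = g/c)
v(H, k) - 1*(-18623) = 11/(-21) - 1*(-18623) = 11*(-1/21) + 18623 = -11/21 + 18623 = 391072/21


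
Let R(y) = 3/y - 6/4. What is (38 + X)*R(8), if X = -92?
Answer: 243/4 ≈ 60.750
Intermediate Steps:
R(y) = -3/2 + 3/y (R(y) = 3/y - 6*¼ = 3/y - 3/2 = -3/2 + 3/y)
(38 + X)*R(8) = (38 - 92)*(-3/2 + 3/8) = -54*(-3/2 + 3*(⅛)) = -54*(-3/2 + 3/8) = -54*(-9/8) = 243/4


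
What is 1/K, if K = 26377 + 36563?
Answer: 1/62940 ≈ 1.5888e-5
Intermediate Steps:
K = 62940
1/K = 1/62940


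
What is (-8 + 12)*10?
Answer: 40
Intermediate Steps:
(-8 + 12)*10 = 4*10 = 40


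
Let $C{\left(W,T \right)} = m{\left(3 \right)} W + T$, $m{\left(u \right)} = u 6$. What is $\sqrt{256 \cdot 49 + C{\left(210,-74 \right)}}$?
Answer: $25 \sqrt{26} \approx 127.48$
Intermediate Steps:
$m{\left(u \right)} = 6 u$
$C{\left(W,T \right)} = T + 18 W$ ($C{\left(W,T \right)} = 6 \cdot 3 W + T = 18 W + T = T + 18 W$)
$\sqrt{256 \cdot 49 + C{\left(210,-74 \right)}} = \sqrt{256 \cdot 49 + \left(-74 + 18 \cdot 210\right)} = \sqrt{12544 + \left(-74 + 3780\right)} = \sqrt{12544 + 3706} = \sqrt{16250} = 25 \sqrt{26}$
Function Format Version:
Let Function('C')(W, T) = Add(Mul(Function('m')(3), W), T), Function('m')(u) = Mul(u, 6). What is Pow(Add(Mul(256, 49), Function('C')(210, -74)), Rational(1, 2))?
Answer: Mul(25, Pow(26, Rational(1, 2))) ≈ 127.48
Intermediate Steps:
Function('m')(u) = Mul(6, u)
Function('C')(W, T) = Add(T, Mul(18, W)) (Function('C')(W, T) = Add(Mul(Mul(6, 3), W), T) = Add(Mul(18, W), T) = Add(T, Mul(18, W)))
Pow(Add(Mul(256, 49), Function('C')(210, -74)), Rational(1, 2)) = Pow(Add(Mul(256, 49), Add(-74, Mul(18, 210))), Rational(1, 2)) = Pow(Add(12544, Add(-74, 3780)), Rational(1, 2)) = Pow(Add(12544, 3706), Rational(1, 2)) = Pow(16250, Rational(1, 2)) = Mul(25, Pow(26, Rational(1, 2)))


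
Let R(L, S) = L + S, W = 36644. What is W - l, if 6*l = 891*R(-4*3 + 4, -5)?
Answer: 77149/2 ≈ 38575.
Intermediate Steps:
l = -3861/2 (l = (891*((-4*3 + 4) - 5))/6 = (891*((-12 + 4) - 5))/6 = (891*(-8 - 5))/6 = (891*(-13))/6 = (⅙)*(-11583) = -3861/2 ≈ -1930.5)
W - l = 36644 - 1*(-3861/2) = 36644 + 3861/2 = 77149/2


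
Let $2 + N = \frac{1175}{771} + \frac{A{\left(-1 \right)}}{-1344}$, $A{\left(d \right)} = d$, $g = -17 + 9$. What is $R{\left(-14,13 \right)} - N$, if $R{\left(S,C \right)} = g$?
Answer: $- \frac{2599105}{345408} \approx -7.5247$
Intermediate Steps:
$g = -8$
$R{\left(S,C \right)} = -8$
$N = - \frac{164159}{345408}$ ($N = -2 + \left(\frac{1175}{771} - \frac{1}{-1344}\right) = -2 + \left(1175 \cdot \frac{1}{771} - - \frac{1}{1344}\right) = -2 + \left(\frac{1175}{771} + \frac{1}{1344}\right) = -2 + \frac{526657}{345408} = - \frac{164159}{345408} \approx -0.47526$)
$R{\left(-14,13 \right)} - N = -8 - - \frac{164159}{345408} = -8 + \frac{164159}{345408} = - \frac{2599105}{345408}$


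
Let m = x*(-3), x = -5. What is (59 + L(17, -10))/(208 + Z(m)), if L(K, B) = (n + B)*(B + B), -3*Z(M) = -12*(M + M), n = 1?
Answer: 239/328 ≈ 0.72866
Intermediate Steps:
m = 15 (m = -5*(-3) = 15)
Z(M) = 8*M (Z(M) = -(-4)*(M + M) = -(-4)*2*M = -(-8)*M = 8*M)
L(K, B) = 2*B*(1 + B) (L(K, B) = (1 + B)*(B + B) = (1 + B)*(2*B) = 2*B*(1 + B))
(59 + L(17, -10))/(208 + Z(m)) = (59 + 2*(-10)*(1 - 10))/(208 + 8*15) = (59 + 2*(-10)*(-9))/(208 + 120) = (59 + 180)/328 = 239*(1/328) = 239/328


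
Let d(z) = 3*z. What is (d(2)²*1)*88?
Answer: 3168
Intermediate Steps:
(d(2)²*1)*88 = ((3*2)²*1)*88 = (6²*1)*88 = (36*1)*88 = 36*88 = 3168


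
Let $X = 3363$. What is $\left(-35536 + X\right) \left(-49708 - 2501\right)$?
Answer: $1679720157$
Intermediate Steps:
$\left(-35536 + X\right) \left(-49708 - 2501\right) = \left(-35536 + 3363\right) \left(-49708 - 2501\right) = \left(-32173\right) \left(-52209\right) = 1679720157$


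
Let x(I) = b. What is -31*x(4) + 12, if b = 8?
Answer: -236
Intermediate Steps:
x(I) = 8
-31*x(4) + 12 = -31*8 + 12 = -248 + 12 = -236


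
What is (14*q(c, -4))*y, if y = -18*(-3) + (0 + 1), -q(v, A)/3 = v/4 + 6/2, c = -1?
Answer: -12705/2 ≈ -6352.5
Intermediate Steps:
q(v, A) = -9 - 3*v/4 (q(v, A) = -3*(v/4 + 6/2) = -3*(v*(¼) + 6*(½)) = -3*(v/4 + 3) = -3*(3 + v/4) = -9 - 3*v/4)
y = 55 (y = -3*(-18) + 1 = 54 + 1 = 55)
(14*q(c, -4))*y = (14*(-9 - ¾*(-1)))*55 = (14*(-9 + ¾))*55 = (14*(-33/4))*55 = -231/2*55 = -12705/2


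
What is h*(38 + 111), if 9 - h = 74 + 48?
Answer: -16837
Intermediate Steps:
h = -113 (h = 9 - (74 + 48) = 9 - 1*122 = 9 - 122 = -113)
h*(38 + 111) = -113*(38 + 111) = -113*149 = -16837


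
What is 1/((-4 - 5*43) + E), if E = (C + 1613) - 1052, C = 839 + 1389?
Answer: 1/2570 ≈ 0.00038911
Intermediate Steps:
C = 2228
E = 2789 (E = (2228 + 1613) - 1052 = 3841 - 1052 = 2789)
1/((-4 - 5*43) + E) = 1/((-4 - 5*43) + 2789) = 1/((-4 - 215) + 2789) = 1/(-219 + 2789) = 1/2570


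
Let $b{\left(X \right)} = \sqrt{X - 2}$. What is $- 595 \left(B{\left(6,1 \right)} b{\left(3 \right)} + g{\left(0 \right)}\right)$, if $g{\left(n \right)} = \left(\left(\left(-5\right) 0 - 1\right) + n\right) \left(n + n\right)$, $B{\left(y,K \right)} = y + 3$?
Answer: $-5355$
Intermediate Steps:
$B{\left(y,K \right)} = 3 + y$
$b{\left(X \right)} = \sqrt{-2 + X}$
$g{\left(n \right)} = 2 n \left(-1 + n\right)$ ($g{\left(n \right)} = \left(\left(0 - 1\right) + n\right) 2 n = \left(-1 + n\right) 2 n = 2 n \left(-1 + n\right)$)
$- 595 \left(B{\left(6,1 \right)} b{\left(3 \right)} + g{\left(0 \right)}\right) = - 595 \left(\left(3 + 6\right) \sqrt{-2 + 3} + 2 \cdot 0 \left(-1 + 0\right)\right) = - 595 \left(9 \sqrt{1} + 2 \cdot 0 \left(-1\right)\right) = - 595 \left(9 \cdot 1 + 0\right) = - 595 \left(9 + 0\right) = \left(-595\right) 9 = -5355$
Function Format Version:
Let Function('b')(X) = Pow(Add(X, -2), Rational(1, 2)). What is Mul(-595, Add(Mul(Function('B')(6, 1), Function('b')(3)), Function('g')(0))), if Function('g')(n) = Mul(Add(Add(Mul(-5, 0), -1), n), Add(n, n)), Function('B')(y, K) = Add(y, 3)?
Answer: -5355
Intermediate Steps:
Function('B')(y, K) = Add(3, y)
Function('b')(X) = Pow(Add(-2, X), Rational(1, 2))
Function('g')(n) = Mul(2, n, Add(-1, n)) (Function('g')(n) = Mul(Add(Add(0, -1), n), Mul(2, n)) = Mul(Add(-1, n), Mul(2, n)) = Mul(2, n, Add(-1, n)))
Mul(-595, Add(Mul(Function('B')(6, 1), Function('b')(3)), Function('g')(0))) = Mul(-595, Add(Mul(Add(3, 6), Pow(Add(-2, 3), Rational(1, 2))), Mul(2, 0, Add(-1, 0)))) = Mul(-595, Add(Mul(9, Pow(1, Rational(1, 2))), Mul(2, 0, -1))) = Mul(-595, Add(Mul(9, 1), 0)) = Mul(-595, Add(9, 0)) = Mul(-595, 9) = -5355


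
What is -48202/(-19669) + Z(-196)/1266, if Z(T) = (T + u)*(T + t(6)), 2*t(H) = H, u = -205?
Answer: 1583266649/24900954 ≈ 63.583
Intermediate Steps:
t(H) = H/2
Z(T) = (-205 + T)*(3 + T) (Z(T) = (T - 205)*(T + (1/2)*6) = (-205 + T)*(T + 3) = (-205 + T)*(3 + T))
-48202/(-19669) + Z(-196)/1266 = -48202/(-19669) + (-615 + (-196)**2 - 202*(-196))/1266 = -48202*(-1/19669) + (-615 + 38416 + 39592)*(1/1266) = 48202/19669 + 77393*(1/1266) = 48202/19669 + 77393/1266 = 1583266649/24900954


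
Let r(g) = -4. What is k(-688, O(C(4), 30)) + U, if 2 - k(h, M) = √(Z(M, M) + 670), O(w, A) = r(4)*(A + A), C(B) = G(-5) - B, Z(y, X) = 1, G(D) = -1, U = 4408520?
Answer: 4408522 - √671 ≈ 4.4085e+6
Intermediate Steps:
C(B) = -1 - B
O(w, A) = -8*A (O(w, A) = -4*(A + A) = -8*A)
k(h, M) = 2 - √671 (k(h, M) = 2 - √(1 + 670) = 2 - √671)
k(-688, O(C(4), 30)) + U = (2 - √671) + 4408520 = 4408522 - √671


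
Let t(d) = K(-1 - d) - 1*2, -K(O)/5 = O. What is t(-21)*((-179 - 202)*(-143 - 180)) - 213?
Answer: -12552639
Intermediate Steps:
K(O) = -5*O
t(d) = 3 + 5*d (t(d) = -5*(-1 - d) - 1*2 = (5 + 5*d) - 2 = 3 + 5*d)
t(-21)*((-179 - 202)*(-143 - 180)) - 213 = (3 + 5*(-21))*((-179 - 202)*(-143 - 180)) - 213 = (3 - 105)*(-381*(-323)) - 213 = -102*123063 - 213 = -12552426 - 213 = -12552639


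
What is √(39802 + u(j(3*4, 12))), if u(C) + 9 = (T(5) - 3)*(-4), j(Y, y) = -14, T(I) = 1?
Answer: √39801 ≈ 199.50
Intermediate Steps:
u(C) = -1 (u(C) = -9 + (1 - 3)*(-4) = -9 - 2*(-4) = -9 + 8 = -1)
√(39802 + u(j(3*4, 12))) = √(39802 - 1) = √39801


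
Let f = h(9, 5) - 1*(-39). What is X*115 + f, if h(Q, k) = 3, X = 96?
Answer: 11082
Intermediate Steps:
f = 42 (f = 3 - 1*(-39) = 3 + 39 = 42)
X*115 + f = 96*115 + 42 = 11040 + 42 = 11082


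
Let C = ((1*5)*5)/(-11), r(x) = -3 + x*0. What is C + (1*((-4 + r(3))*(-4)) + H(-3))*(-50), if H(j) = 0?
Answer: -15425/11 ≈ -1402.3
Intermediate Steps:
r(x) = -3 (r(x) = -3 + 0 = -3)
C = -25/11 (C = (5*5)*(-1/11) = 25*(-1/11) = -25/11 ≈ -2.2727)
C + (1*((-4 + r(3))*(-4)) + H(-3))*(-50) = -25/11 + (1*((-4 - 3)*(-4)) + 0)*(-50) = -25/11 + (1*(-7*(-4)) + 0)*(-50) = -25/11 + (1*28 + 0)*(-50) = -25/11 + (28 + 0)*(-50) = -25/11 + 28*(-50) = -25/11 - 1400 = -15425/11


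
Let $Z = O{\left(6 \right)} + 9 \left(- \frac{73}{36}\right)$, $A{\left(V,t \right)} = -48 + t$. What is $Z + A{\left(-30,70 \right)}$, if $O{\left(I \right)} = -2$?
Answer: $\frac{7}{4} \approx 1.75$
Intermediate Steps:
$Z = - \frac{81}{4}$ ($Z = -2 + 9 \left(- \frac{73}{36}\right) = -2 - \frac{73}{4} = - \frac{81}{4} \approx -20.25$)
$Z + A{\left(-30,70 \right)} = - \frac{81}{4} + \left(-48 + 70\right) = - \frac{81}{4} + 22 = \frac{7}{4}$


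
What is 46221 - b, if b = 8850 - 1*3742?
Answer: 41113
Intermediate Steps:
b = 5108 (b = 8850 - 3742 = 5108)
46221 - b = 46221 - 1*5108 = 46221 - 5108 = 41113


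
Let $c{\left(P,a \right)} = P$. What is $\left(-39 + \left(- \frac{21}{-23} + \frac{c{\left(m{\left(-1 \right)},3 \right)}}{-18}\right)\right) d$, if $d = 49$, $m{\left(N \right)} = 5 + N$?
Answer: $- \frac{388570}{207} \approx -1877.2$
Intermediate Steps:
$\left(-39 + \left(- \frac{21}{-23} + \frac{c{\left(m{\left(-1 \right)},3 \right)}}{-18}\right)\right) d = \left(-39 + \left(- \frac{21}{-23} + \frac{5 - 1}{-18}\right)\right) 49 = \left(-39 + \left(\left(-21\right) \left(- \frac{1}{23}\right) + 4 \left(- \frac{1}{18}\right)\right)\right) 49 = \left(-39 + \left(\frac{21}{23} - \frac{2}{9}\right)\right) 49 = \left(-39 + \frac{143}{207}\right) 49 = \left(- \frac{7930}{207}\right) 49 = - \frac{388570}{207}$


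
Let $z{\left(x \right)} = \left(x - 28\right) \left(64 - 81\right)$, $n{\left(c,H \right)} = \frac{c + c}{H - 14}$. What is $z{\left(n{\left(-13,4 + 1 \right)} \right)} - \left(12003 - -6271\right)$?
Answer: $- \frac{160624}{9} \approx -17847.0$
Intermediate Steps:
$n{\left(c,H \right)} = \frac{2 c}{-14 + H}$
$z{\left(x \right)} = 476 - 17 x$ ($z{\left(x \right)} = \left(-28 + x\right) \left(-17\right) = 476 - 17 x$)
$z{\left(n{\left(-13,4 + 1 \right)} \right)} - \left(12003 - -6271\right) = \left(476 - 17 \cdot 2 \left(-13\right) \frac{1}{-14 + \left(4 + 1\right)}\right) - \left(12003 - -6271\right) = \left(476 - 17 \cdot 2 \left(-13\right) \frac{1}{-14 + 5}\right) - \left(12003 + 6271\right) = \left(476 - 17 \cdot 2 \left(-13\right) \frac{1}{-9}\right) - 18274 = \left(476 - 17 \cdot 2 \left(-13\right) \left(- \frac{1}{9}\right)\right) - 18274 = \left(476 - \frac{442}{9}\right) - 18274 = \frac{3842}{9} - 18274 = - \frac{160624}{9}$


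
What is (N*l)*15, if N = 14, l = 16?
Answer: 3360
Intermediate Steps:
(N*l)*15 = (14*16)*15 = 224*15 = 3360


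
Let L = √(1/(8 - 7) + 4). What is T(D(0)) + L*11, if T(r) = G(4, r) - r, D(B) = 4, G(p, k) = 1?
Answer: -3 + 11*√5 ≈ 21.597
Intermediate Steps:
L = √5 (L = √(1/1 + 4) = √(1 + 4) = √5 ≈ 2.2361)
T(r) = 1 - r
T(D(0)) + L*11 = (1 - 1*4) + √5*11 = (1 - 4) + 11*√5 = -3 + 11*√5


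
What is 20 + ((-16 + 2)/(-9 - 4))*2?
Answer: 288/13 ≈ 22.154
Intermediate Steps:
20 + ((-16 + 2)/(-9 - 4))*2 = 20 - 14/(-13)*2 = 20 - 14*(-1/13)*2 = 20 + (14/13)*2 = 20 + 28/13 = 288/13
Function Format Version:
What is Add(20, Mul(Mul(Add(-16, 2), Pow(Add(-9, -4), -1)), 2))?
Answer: Rational(288, 13) ≈ 22.154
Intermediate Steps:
Add(20, Mul(Mul(Add(-16, 2), Pow(Add(-9, -4), -1)), 2)) = Add(20, Mul(Mul(-14, Pow(-13, -1)), 2)) = Add(20, Mul(Mul(-14, Rational(-1, 13)), 2)) = Add(20, Mul(Rational(14, 13), 2)) = Add(20, Rational(28, 13)) = Rational(288, 13)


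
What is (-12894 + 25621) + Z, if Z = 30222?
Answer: 42949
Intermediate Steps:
(-12894 + 25621) + Z = (-12894 + 25621) + 30222 = 12727 + 30222 = 42949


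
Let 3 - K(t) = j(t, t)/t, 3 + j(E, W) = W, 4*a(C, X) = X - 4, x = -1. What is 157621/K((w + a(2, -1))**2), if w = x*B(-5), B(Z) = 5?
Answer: 98513125/1298 ≈ 75896.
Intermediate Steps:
a(C, X) = -1 + X/4 (a(C, X) = (X - 4)/4 = (-4 + X)/4 = -1 + X/4)
j(E, W) = -3 + W
w = -5 (w = -1*5 = -5)
K(t) = 3 - (-3 + t)/t
157621/K((w + a(2, -1))**2) = 157621/(2 + 3/((-5 + (-1 + (1/4)*(-1)))**2)) = 157621/(2 + 3/((-5 + (-1 - 1/4))**2)) = 157621/(2 + 3/((-5 - 5/4)**2)) = 157621/(2 + 3/((-25/4)**2)) = 157621/(2 + 3/(625/16)) = 157621/(2 + 3*(16/625)) = 157621/(2 + 48/625) = 157621/(1298/625) = 157621*(625/1298) = 98513125/1298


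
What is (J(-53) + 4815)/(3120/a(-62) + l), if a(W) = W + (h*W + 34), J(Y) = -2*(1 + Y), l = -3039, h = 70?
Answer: -34433/21278 ≈ -1.6182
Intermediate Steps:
J(Y) = -2 - 2*Y
a(W) = 34 + 71*W (a(W) = W + (70*W + 34) = W + (34 + 70*W) = 34 + 71*W)
(J(-53) + 4815)/(3120/a(-62) + l) = ((-2 - 2*(-53)) + 4815)/(3120/(34 + 71*(-62)) - 3039) = ((-2 + 106) + 4815)/(3120/(34 - 4402) - 3039) = (104 + 4815)/(3120/(-4368) - 3039) = 4919/(3120*(-1/4368) - 3039) = 4919/(-5/7 - 3039) = 4919/(-21278/7) = 4919*(-7/21278) = -34433/21278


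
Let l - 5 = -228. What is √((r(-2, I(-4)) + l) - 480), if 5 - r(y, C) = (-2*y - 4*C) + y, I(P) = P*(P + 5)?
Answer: 2*I*√179 ≈ 26.758*I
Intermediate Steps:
l = -223 (l = 5 - 228 = -223)
I(P) = P*(5 + P)
r(y, C) = 5 + y + 4*C (r(y, C) = 5 - ((-2*y - 4*C) + y) = 5 - ((-4*C - 2*y) + y) = 5 - (-y - 4*C) = 5 + (y + 4*C) = 5 + y + 4*C)
√((r(-2, I(-4)) + l) - 480) = √(((5 - 2 + 4*(-4*(5 - 4))) - 223) - 480) = √(((5 - 2 + 4*(-4*1)) - 223) - 480) = √(((5 - 2 + 4*(-4)) - 223) - 480) = √(((5 - 2 - 16) - 223) - 480) = √((-13 - 223) - 480) = √(-236 - 480) = √(-716) = 2*I*√179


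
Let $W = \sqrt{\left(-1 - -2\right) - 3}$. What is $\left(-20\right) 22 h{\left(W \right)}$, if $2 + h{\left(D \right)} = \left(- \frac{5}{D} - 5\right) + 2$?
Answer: $2200 - 1100 i \sqrt{2} \approx 2200.0 - 1555.6 i$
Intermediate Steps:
$W = i \sqrt{2}$ ($W = \sqrt{\left(-1 + 2\right) - 3} = \sqrt{1 - 3} = \sqrt{-2} = i \sqrt{2} \approx 1.4142 i$)
$h{\left(D \right)} = -5 - \frac{5}{D}$ ($h{\left(D \right)} = -2 + \left(\left(- \frac{5}{D} - 5\right) + 2\right) = -2 + \left(\left(-5 - \frac{5}{D}\right) + 2\right) = -2 - \left(3 + \frac{5}{D}\right) = -5 - \frac{5}{D}$)
$\left(-20\right) 22 h{\left(W \right)} = \left(-20\right) 22 \left(-5 - \frac{5}{i \sqrt{2}}\right) = - 440 \left(-5 - 5 \left(- \frac{i \sqrt{2}}{2}\right)\right) = - 440 \left(-5 + \frac{5 i \sqrt{2}}{2}\right) = 2200 - 1100 i \sqrt{2}$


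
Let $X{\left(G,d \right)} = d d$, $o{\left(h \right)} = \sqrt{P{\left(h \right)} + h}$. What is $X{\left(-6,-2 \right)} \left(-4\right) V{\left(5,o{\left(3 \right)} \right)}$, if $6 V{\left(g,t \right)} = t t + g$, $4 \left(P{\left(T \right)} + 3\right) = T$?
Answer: $- \frac{46}{3} \approx -15.333$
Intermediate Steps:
$P{\left(T \right)} = -3 + \frac{T}{4}$
$o{\left(h \right)} = \sqrt{-3 + \frac{5 h}{4}}$ ($o{\left(h \right)} = \sqrt{\left(-3 + \frac{h}{4}\right) + h} = \sqrt{-3 + \frac{5 h}{4}}$)
$X{\left(G,d \right)} = d^{2}$
$V{\left(g,t \right)} = \frac{g}{6} + \frac{t^{2}}{6}$ ($V{\left(g,t \right)} = \frac{t t + g}{6} = \frac{t^{2} + g}{6} = \frac{g + t^{2}}{6} = \frac{g}{6} + \frac{t^{2}}{6}$)
$X{\left(-6,-2 \right)} \left(-4\right) V{\left(5,o{\left(3 \right)} \right)} = \left(-2\right)^{2} \left(-4\right) \left(\frac{1}{6} \cdot 5 + \frac{\left(\frac{\sqrt{-12 + 5 \cdot 3}}{2}\right)^{2}}{6}\right) = 4 \left(-4\right) \left(\frac{5}{6} + \frac{\left(\frac{\sqrt{-12 + 15}}{2}\right)^{2}}{6}\right) = - 16 \left(\frac{5}{6} + \frac{\left(\frac{\sqrt{3}}{2}\right)^{2}}{6}\right) = - 16 \left(\frac{5}{6} + \frac{1}{6} \cdot \frac{3}{4}\right) = - 16 \left(\frac{5}{6} + \frac{1}{8}\right) = \left(-16\right) \frac{23}{24} = - \frac{46}{3}$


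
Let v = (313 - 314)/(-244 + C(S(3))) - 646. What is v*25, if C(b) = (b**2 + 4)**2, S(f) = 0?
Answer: -3682175/228 ≈ -16150.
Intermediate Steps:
C(b) = (4 + b**2)**2
v = -147287/228 (v = (313 - 314)/(-244 + (4 + 0**2)**2) - 646 = -1/(-244 + (4 + 0)**2) - 646 = -1/(-244 + 4**2) - 646 = -1/(-244 + 16) - 646 = -1/(-228) - 646 = -1*(-1/228) - 646 = 1/228 - 646 = -147287/228 ≈ -646.00)
v*25 = -147287/228*25 = -3682175/228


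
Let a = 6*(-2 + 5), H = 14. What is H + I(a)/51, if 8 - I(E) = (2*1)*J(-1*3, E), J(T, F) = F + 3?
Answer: 40/3 ≈ 13.333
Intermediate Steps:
J(T, F) = 3 + F
a = 18 (a = 6*3 = 18)
I(E) = 2 - 2*E (I(E) = 8 - 2*1*(3 + E) = 8 - 2*(3 + E) = 8 - (6 + 2*E) = 8 + (-6 - 2*E) = 2 - 2*E)
H + I(a)/51 = 14 + (2 - 2*18)/51 = 14 + (2 - 36)*(1/51) = 14 - 34*1/51 = 14 - 2/3 = 40/3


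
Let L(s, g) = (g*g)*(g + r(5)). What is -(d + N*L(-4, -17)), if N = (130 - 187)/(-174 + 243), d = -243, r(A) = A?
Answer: -60303/23 ≈ -2621.9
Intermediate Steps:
L(s, g) = g**2*(5 + g) (L(s, g) = (g*g)*(g + 5) = g**2*(5 + g))
N = -19/23 (N = -57/69 = -57*1/69 = -19/23 ≈ -0.82609)
-(d + N*L(-4, -17)) = -(-243 - 19*(-17)**2*(5 - 17)/23) = -(-243 - 5491*(-12)/23) = -(-243 - 19/23*(-3468)) = -(-243 + 65892/23) = -1*60303/23 = -60303/23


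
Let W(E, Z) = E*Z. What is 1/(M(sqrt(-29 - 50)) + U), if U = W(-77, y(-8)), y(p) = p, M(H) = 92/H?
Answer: 6083/3748186 + 23*I*sqrt(79)/7496372 ≈ 0.0016229 + 2.727e-5*I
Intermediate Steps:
U = 616 (U = -77*(-8) = 616)
1/(M(sqrt(-29 - 50)) + U) = 1/(92/(sqrt(-29 - 50)) + 616) = 1/(92/(sqrt(-79)) + 616) = 1/(92/((I*sqrt(79))) + 616) = 1/(92*(-I*sqrt(79)/79) + 616) = 1/(-92*I*sqrt(79)/79 + 616) = 1/(616 - 92*I*sqrt(79)/79)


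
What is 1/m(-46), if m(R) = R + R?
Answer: -1/92 ≈ -0.010870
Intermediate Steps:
m(R) = 2*R
1/m(-46) = 1/(2*(-46)) = 1/(-92) = -1/92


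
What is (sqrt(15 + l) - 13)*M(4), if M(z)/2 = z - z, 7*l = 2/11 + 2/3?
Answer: 0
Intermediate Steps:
l = 4/33 (l = (2/11 + 2/3)/7 = (1/7)*(28/33) = 4/33 ≈ 0.12121)
M(z) = 0 (M(z) = 2*(z - z) = 2*0 = 0)
(sqrt(15 + l) - 13)*M(4) = (sqrt(15 + 4/33) - 13)*0 = (sqrt(499/33) - 13)*0 = (sqrt(16467)/33 - 13)*0 = (-13 + sqrt(16467)/33)*0 = 0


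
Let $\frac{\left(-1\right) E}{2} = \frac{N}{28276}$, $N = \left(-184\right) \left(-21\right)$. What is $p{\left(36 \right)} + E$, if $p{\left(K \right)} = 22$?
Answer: $\frac{153586}{7069} \approx 21.727$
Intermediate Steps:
$N = 3864$
$E = - \frac{1932}{7069}$ ($E = - 2 \cdot \frac{3864}{28276} = - 2 \cdot 3864 \cdot \frac{1}{28276} = \left(-2\right) \frac{966}{7069} = - \frac{1932}{7069} \approx -0.27331$)
$p{\left(36 \right)} + E = 22 - \frac{1932}{7069} = \frac{153586}{7069}$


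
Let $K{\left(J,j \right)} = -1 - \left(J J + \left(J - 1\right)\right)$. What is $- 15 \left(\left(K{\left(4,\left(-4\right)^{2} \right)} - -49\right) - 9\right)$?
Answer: $-300$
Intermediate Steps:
$K{\left(J,j \right)} = - J - J^{2}$ ($K{\left(J,j \right)} = -1 - \left(J^{2} + \left(-1 + J\right)\right) = -1 - \left(-1 + J + J^{2}\right) = - J - J^{2}$)
$- 15 \left(\left(K{\left(4,\left(-4\right)^{2} \right)} - -49\right) - 9\right) = - 15 \left(\left(\left(-1\right) 4 \left(1 + 4\right) - -49\right) - 9\right) = - 15 \left(\left(\left(-1\right) 4 \cdot 5 + 49\right) - 9\right) = - 15 \left(\left(-20 + 49\right) - 9\right) = - 15 \left(29 - 9\right) = \left(-15\right) 20 = -300$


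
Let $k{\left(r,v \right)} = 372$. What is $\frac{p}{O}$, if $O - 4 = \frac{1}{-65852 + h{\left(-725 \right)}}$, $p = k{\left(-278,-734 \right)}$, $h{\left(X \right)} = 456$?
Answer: $\frac{24327312}{261583} \approx 93.0$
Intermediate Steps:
$p = 372$
$O = \frac{261583}{65396}$ ($O = 4 + \frac{1}{-65852 + 456} = 4 + \frac{1}{-65396} = 4 - \frac{1}{65396} = \frac{261583}{65396} \approx 4.0$)
$\frac{p}{O} = \frac{372}{\frac{261583}{65396}} = 372 \cdot \frac{65396}{261583} = \frac{24327312}{261583}$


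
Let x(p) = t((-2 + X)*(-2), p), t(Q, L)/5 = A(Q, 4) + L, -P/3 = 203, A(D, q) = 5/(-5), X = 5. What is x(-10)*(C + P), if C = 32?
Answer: 31735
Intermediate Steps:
A(D, q) = -1 (A(D, q) = 5*(-⅕) = -1)
P = -609 (P = -3*203 = -609)
t(Q, L) = -5 + 5*L (t(Q, L) = 5*(-1 + L) = -5 + 5*L)
x(p) = -5 + 5*p
x(-10)*(C + P) = (-5 + 5*(-10))*(32 - 609) = (-5 - 50)*(-577) = -55*(-577) = 31735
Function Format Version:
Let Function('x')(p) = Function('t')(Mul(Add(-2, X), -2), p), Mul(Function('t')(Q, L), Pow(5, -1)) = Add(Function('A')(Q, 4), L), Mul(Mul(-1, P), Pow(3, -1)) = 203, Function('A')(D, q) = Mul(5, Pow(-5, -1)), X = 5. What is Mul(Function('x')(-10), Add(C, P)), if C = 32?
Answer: 31735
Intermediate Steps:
Function('A')(D, q) = -1 (Function('A')(D, q) = Mul(5, Rational(-1, 5)) = -1)
P = -609 (P = Mul(-3, 203) = -609)
Function('t')(Q, L) = Add(-5, Mul(5, L)) (Function('t')(Q, L) = Mul(5, Add(-1, L)) = Add(-5, Mul(5, L)))
Function('x')(p) = Add(-5, Mul(5, p))
Mul(Function('x')(-10), Add(C, P)) = Mul(Add(-5, Mul(5, -10)), Add(32, -609)) = Mul(Add(-5, -50), -577) = Mul(-55, -577) = 31735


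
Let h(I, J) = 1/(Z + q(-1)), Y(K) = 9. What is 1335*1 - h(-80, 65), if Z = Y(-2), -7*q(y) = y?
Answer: 85433/64 ≈ 1334.9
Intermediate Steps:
q(y) = -y/7
Z = 9
h(I, J) = 7/64 (h(I, J) = 1/(9 - ⅐*(-1)) = 1/(9 + ⅐) = 1/(64/7) = 7/64)
1335*1 - h(-80, 65) = 1335*1 - 1*7/64 = 1335 - 7/64 = 85433/64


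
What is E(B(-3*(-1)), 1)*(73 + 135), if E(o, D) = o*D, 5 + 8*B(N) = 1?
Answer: -104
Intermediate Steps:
B(N) = -1/2 (B(N) = -5/8 + (1/8)*1 = -5/8 + 1/8 = -1/2)
E(o, D) = D*o
E(B(-3*(-1)), 1)*(73 + 135) = (1*(-1/2))*(73 + 135) = -1/2*208 = -104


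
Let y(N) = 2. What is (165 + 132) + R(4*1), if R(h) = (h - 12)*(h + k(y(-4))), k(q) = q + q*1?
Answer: 233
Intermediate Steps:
k(q) = 2*q (k(q) = q + q = 2*q)
R(h) = (-12 + h)*(4 + h) (R(h) = (h - 12)*(h + 2*2) = (-12 + h)*(h + 4) = (-12 + h)*(4 + h))
(165 + 132) + R(4*1) = (165 + 132) + (-48 + (4*1)² - 32) = 297 + (-48 + 4² - 8*4) = 297 + (-48 + 16 - 32) = 297 - 64 = 233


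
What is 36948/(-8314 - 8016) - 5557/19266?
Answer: -401292989/157306890 ≈ -2.5510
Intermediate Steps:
36948/(-8314 - 8016) - 5557/19266 = 36948/(-16330) - 5557*1/19266 = 36948*(-1/16330) - 5557/19266 = -18474/8165 - 5557/19266 = -401292989/157306890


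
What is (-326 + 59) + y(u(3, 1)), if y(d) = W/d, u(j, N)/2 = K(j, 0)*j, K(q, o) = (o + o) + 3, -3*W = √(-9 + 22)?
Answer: -267 - √13/54 ≈ -267.07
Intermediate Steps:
W = -√13/3 (W = -√(-9 + 22)/3 = -√13/3 ≈ -1.2019)
K(q, o) = 3 + 2*o (K(q, o) = 2*o + 3 = 3 + 2*o)
u(j, N) = 6*j (u(j, N) = 2*((3 + 2*0)*j) = 2*((3 + 0)*j) = 2*(3*j) = 6*j)
y(d) = -√13/(3*d) (y(d) = (-√13/3)/d = -√13/(3*d))
(-326 + 59) + y(u(3, 1)) = (-326 + 59) - √13/(3*(6*3)) = -267 - ⅓*√13/18 = -267 - ⅓*√13*1/18 = -267 - √13/54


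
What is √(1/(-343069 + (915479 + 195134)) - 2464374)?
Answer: I*√362955338906930130/383772 ≈ 1569.8*I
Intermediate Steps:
√(1/(-343069 + (915479 + 195134)) - 2464374) = √(1/(-343069 + 1110613) - 2464374) = √(1/767544 - 2464374) = √(-1891515477455/767544) = I*√362955338906930130/383772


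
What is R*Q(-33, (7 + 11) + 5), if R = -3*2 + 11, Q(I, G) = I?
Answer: -165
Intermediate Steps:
R = 5 (R = -6 + 11 = 5)
R*Q(-33, (7 + 11) + 5) = 5*(-33) = -165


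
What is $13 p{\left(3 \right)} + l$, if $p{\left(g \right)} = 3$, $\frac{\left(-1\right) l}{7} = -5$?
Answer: $74$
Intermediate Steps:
$l = 35$ ($l = \left(-7\right) \left(-5\right) = 35$)
$13 p{\left(3 \right)} + l = 13 \cdot 3 + 35 = 39 + 35 = 74$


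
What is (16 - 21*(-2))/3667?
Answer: 58/3667 ≈ 0.015817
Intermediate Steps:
(16 - 21*(-2))/3667 = (16 + 42)*(1/3667) = 58*(1/3667) = 58/3667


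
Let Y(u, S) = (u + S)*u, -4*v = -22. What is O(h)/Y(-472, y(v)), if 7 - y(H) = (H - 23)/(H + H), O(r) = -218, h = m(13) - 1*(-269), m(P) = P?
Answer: -1199/1203010 ≈ -0.00099667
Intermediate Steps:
v = 11/2 (v = -1/4*(-22) = 11/2 ≈ 5.5000)
h = 282 (h = 13 - 1*(-269) = 13 + 269 = 282)
y(H) = 7 - (-23 + H)/(2*H) (y(H) = 7 - (H - 23)/(H + H) = 7 - (-23 + H)/(2*H))
Y(u, S) = u*(S + u) (Y(u, S) = (S + u)*u = u*(S + u))
O(h)/Y(-472, y(v)) = -218*(-1/(472*((23 + 13*(11/2))/(2*(11/2)) - 472))) = -218*(-1/(472*((1/2)*(2/11)*(23 + 143/2) - 472))) = -218*(-1/(472*((1/2)*(2/11)*(189/2) - 472))) = -218*(-1/(472*(189/22 - 472))) = -218/((-472*(-10195/22))) = -218/2406020/11 = -218*11/2406020 = -1199/1203010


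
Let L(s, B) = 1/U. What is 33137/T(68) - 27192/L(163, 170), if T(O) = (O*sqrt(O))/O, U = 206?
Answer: -5601552 + 33137*sqrt(17)/34 ≈ -5.5975e+6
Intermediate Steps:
L(s, B) = 1/206
T(O) = sqrt(O) (T(O) = O**(3/2)/O = sqrt(O))
33137/T(68) - 27192/L(163, 170) = 33137/(sqrt(68)) - 27192/1/206 = 33137/((2*sqrt(17))) - 27192*206 = 33137*(sqrt(17)/34) - 5601552 = 33137*sqrt(17)/34 - 5601552 = -5601552 + 33137*sqrt(17)/34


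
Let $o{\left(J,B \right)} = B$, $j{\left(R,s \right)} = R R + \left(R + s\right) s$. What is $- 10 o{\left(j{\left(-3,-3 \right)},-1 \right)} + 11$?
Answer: $21$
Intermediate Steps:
$j{\left(R,s \right)} = R^{2} + s \left(R + s\right)$
$- 10 o{\left(j{\left(-3,-3 \right)},-1 \right)} + 11 = \left(-10\right) \left(-1\right) + 11 = 10 + 11 = 21$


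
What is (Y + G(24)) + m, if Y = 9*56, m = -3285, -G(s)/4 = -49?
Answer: -2585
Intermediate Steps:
G(s) = 196 (G(s) = -4*(-49) = 196)
Y = 504
(Y + G(24)) + m = (504 + 196) - 3285 = 700 - 3285 = -2585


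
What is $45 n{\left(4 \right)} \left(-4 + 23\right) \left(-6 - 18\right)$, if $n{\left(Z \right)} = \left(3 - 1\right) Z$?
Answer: $-164160$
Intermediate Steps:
$n{\left(Z \right)} = 2 Z$
$45 n{\left(4 \right)} \left(-4 + 23\right) \left(-6 - 18\right) = 45 \cdot 2 \cdot 4 \left(-4 + 23\right) \left(-6 - 18\right) = 45 \cdot 8 \cdot 19 \left(-24\right) = 360 \left(-456\right) = -164160$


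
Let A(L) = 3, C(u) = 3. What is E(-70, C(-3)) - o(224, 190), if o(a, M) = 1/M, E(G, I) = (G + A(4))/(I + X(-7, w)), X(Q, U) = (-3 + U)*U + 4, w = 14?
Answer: -12891/30590 ≈ -0.42141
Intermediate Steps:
X(Q, U) = 4 + U*(-3 + U) (X(Q, U) = U*(-3 + U) + 4 = 4 + U*(-3 + U))
E(G, I) = (3 + G)/(158 + I) (E(G, I) = (G + 3)/(I + (4 + 14**2 - 3*14)) = (3 + G)/(I + (4 + 196 - 42)) = (3 + G)/(I + 158) = (3 + G)/(158 + I))
E(-70, C(-3)) - o(224, 190) = (3 - 70)/(158 + 3) - 1/190 = -67/161 - 1*1/190 = (1/161)*(-67) - 1/190 = -67/161 - 1/190 = -12891/30590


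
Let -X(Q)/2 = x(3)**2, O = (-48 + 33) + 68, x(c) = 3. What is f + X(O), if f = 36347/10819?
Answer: -158395/10819 ≈ -14.640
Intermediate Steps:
O = 53 (O = -15 + 68 = 53)
f = 36347/10819 (f = 36347*(1/10819) = 36347/10819 ≈ 3.3596)
X(Q) = -18 (X(Q) = -2*3**2 = -2*9 = -18)
f + X(O) = 36347/10819 - 18 = -158395/10819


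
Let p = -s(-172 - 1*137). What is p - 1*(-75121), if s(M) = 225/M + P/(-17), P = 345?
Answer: 131573681/1751 ≈ 75142.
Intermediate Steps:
s(M) = -345/17 + 225/M (s(M) = 225/M + 345/(-17) = 225/M + 345*(-1/17) = 225/M - 345/17 = -345/17 + 225/M)
p = 36810/1751 (p = -(-345/17 + 225/(-172 - 1*137)) = -(-345/17 + 225/(-172 - 137)) = -(-345/17 + 225/(-309)) = -(-345/17 + 225*(-1/309)) = -(-345/17 - 75/103) = -1*(-36810/1751) = 36810/1751 ≈ 21.022)
p - 1*(-75121) = 36810/1751 - 1*(-75121) = 36810/1751 + 75121 = 131573681/1751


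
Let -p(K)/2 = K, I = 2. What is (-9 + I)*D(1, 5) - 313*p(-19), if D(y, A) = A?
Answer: -11929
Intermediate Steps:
p(K) = -2*K
(-9 + I)*D(1, 5) - 313*p(-19) = (-9 + 2)*5 - (-626)*(-19) = -7*5 - 313*38 = -35 - 11894 = -11929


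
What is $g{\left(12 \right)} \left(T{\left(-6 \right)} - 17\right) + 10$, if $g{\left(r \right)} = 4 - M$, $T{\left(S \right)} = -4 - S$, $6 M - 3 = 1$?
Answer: $-40$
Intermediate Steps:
$M = \frac{2}{3}$ ($M = \frac{1}{2} + \frac{1}{6} \cdot 1 = \frac{1}{2} + \frac{1}{6} = \frac{2}{3} \approx 0.66667$)
$g{\left(r \right)} = \frac{10}{3}$ ($g{\left(r \right)} = 4 - \frac{2}{3} = \frac{10}{3}$)
$g{\left(12 \right)} \left(T{\left(-6 \right)} - 17\right) + 10 = \frac{10 \left(\left(-4 - -6\right) - 17\right)}{3} + 10 = \frac{10 \left(\left(-4 + 6\right) - 17\right)}{3} + 10 = \frac{10 \left(2 - 17\right)}{3} + 10 = \frac{10}{3} \left(-15\right) + 10 = -50 + 10 = -40$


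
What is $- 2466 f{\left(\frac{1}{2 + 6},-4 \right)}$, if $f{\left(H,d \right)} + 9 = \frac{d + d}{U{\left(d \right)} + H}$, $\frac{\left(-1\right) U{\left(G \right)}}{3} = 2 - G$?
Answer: $\frac{3015918}{143} \approx 21090.0$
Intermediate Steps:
$U{\left(G \right)} = -6 + 3 G$ ($U{\left(G \right)} = - 3 \left(2 - G\right) = -6 + 3 G$)
$f{\left(H,d \right)} = -9 + \frac{2 d}{-6 + H + 3 d}$ ($f{\left(H,d \right)} = -9 + \frac{d + d}{\left(-6 + 3 d\right) + H} = -9 + \frac{2 d}{-6 + H + 3 d}$)
$- 2466 f{\left(\frac{1}{2 + 6},-4 \right)} = - 2466 \frac{54 - -100 - \frac{9}{2 + 6}}{-6 + \frac{1}{2 + 6} + 3 \left(-4\right)} = - 2466 \frac{54 + 100 - \frac{9}{8}}{-6 + \frac{1}{8} - 12} = - 2466 \frac{54 + 100 - \frac{9}{8}}{- \frac{143}{8}} = - 2466 \left(\left(- \frac{8}{143}\right) \frac{1223}{8}\right) = \left(-2466\right) \left(- \frac{1223}{143}\right) = \frac{3015918}{143}$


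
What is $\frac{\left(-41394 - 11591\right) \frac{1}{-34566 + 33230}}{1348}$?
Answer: $\frac{52985}{1800928} \approx 0.029421$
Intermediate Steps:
$\frac{\left(-41394 - 11591\right) \frac{1}{-34566 + 33230}}{1348} = - \frac{52985}{-1336} \cdot \frac{1}{1348} = \left(-52985\right) \left(- \frac{1}{1336}\right) \frac{1}{1348} = \frac{52985}{1336} \cdot \frac{1}{1348} = \frac{52985}{1800928}$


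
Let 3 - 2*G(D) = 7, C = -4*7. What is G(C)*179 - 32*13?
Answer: -774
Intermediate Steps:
C = -28
G(D) = -2 (G(D) = 3/2 - ½*7 = 3/2 - 7/2 = -2)
G(C)*179 - 32*13 = -2*179 - 32*13 = -358 - 416 = -774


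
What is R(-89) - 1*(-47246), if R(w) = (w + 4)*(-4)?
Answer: 47586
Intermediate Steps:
R(w) = -16 - 4*w (R(w) = (4 + w)*(-4) = -16 - 4*w)
R(-89) - 1*(-47246) = (-16 - 4*(-89)) - 1*(-47246) = (-16 + 356) + 47246 = 340 + 47246 = 47586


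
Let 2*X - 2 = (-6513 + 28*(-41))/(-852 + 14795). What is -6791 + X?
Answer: -189353601/27886 ≈ -6790.3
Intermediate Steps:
X = 20225/27886 (X = 1 + ((-6513 + 28*(-41))/(-852 + 14795))/2 = 1 + ((-6513 - 1148)/13943)/2 = 1 + (-7661*1/13943)/2 = 1 + (1/2)*(-7661/13943) = 1 - 7661/27886 = 20225/27886 ≈ 0.72527)
-6791 + X = -6791 + 20225/27886 = -189353601/27886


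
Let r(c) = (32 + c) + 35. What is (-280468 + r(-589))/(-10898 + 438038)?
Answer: -28099/42714 ≈ -0.65784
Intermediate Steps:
r(c) = 67 + c
(-280468 + r(-589))/(-10898 + 438038) = (-280468 + (67 - 589))/(-10898 + 438038) = (-280468 - 522)/427140 = -280990*1/427140 = -28099/42714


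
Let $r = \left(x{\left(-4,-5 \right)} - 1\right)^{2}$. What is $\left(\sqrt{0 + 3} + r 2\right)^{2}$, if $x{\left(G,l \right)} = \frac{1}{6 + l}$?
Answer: $3$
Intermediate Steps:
$r = 0$ ($r = \left(\frac{1}{6 - 5} - 1\right)^{2} = \left(1^{-1} - 1\right)^{2} = \left(1 - 1\right)^{2} = 0^{2} = 0$)
$\left(\sqrt{0 + 3} + r 2\right)^{2} = \left(\sqrt{0 + 3} + 0 \cdot 2\right)^{2} = \left(\sqrt{3} + 0\right)^{2} = \left(\sqrt{3}\right)^{2} = 3$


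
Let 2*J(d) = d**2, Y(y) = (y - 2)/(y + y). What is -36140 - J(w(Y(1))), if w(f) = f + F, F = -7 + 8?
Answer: -289121/8 ≈ -36140.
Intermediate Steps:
Y(y) = (-2 + y)/(2*y) (Y(y) = (-2 + y)/((2*y)) = (-2 + y)*(1/(2*y)) = (-2 + y)/(2*y))
F = 1
w(f) = 1 + f (w(f) = f + 1 = 1 + f)
J(d) = d**2/2
-36140 - J(w(Y(1))) = -36140 - (1 + (1/2)*(-2 + 1)/1)**2/2 = -36140 - (1 + (1/2)*1*(-1))**2/2 = -36140 - (1 - 1/2)**2/2 = -36140 - (1/2)**2/2 = -36140 - 1/(2*4) = -36140 - 1*1/8 = -36140 - 1/8 = -289121/8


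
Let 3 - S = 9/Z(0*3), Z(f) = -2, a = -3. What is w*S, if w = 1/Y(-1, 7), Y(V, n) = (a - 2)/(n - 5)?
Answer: -3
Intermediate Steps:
Y(V, n) = -5/(-5 + n) (Y(V, n) = (-3 - 2)/(n - 5) = -5/(-5 + n))
w = -⅖ (w = 1/(-5/(-5 + 7)) = 1/(-5/2) = -⅖ ≈ -0.40000)
S = 15/2 (S = 3 - 9/(-2) = 3 - 9*(-1)/2 = 3 - 1*(-9/2) = 3 + 9/2 = 15/2 ≈ 7.5000)
w*S = -⅖*15/2 = -3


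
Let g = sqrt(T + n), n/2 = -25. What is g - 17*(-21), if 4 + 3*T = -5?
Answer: 357 + I*sqrt(53) ≈ 357.0 + 7.2801*I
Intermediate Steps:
T = -3 (T = -4/3 + (1/3)*(-5) = -4/3 - 5/3 = -3)
n = -50 (n = 2*(-25) = -50)
g = I*sqrt(53) (g = sqrt(-3 - 50) = sqrt(-53) = I*sqrt(53) ≈ 7.2801*I)
g - 17*(-21) = I*sqrt(53) - 17*(-21) = I*sqrt(53) + 357 = 357 + I*sqrt(53)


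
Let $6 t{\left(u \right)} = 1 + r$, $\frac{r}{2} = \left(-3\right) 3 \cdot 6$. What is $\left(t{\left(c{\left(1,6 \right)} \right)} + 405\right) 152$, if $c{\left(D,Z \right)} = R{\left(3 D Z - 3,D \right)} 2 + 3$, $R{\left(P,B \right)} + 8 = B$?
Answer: $\frac{176548}{3} \approx 58849.0$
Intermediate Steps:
$R{\left(P,B \right)} = -8 + B$
$c{\left(D,Z \right)} = -13 + 2 D$ ($c{\left(D,Z \right)} = \left(-8 + D\right) 2 + 3 = \left(-16 + 2 D\right) + 3 = -13 + 2 D$)
$r = -108$ ($r = 2 \left(-3\right) 3 \cdot 6 = 2 \left(\left(-9\right) 6\right) = 2 \left(-54\right) = -108$)
$t{\left(u \right)} = - \frac{107}{6}$ ($t{\left(u \right)} = \frac{1 - 108}{6} = \frac{1}{6} \left(-107\right) = - \frac{107}{6}$)
$\left(t{\left(c{\left(1,6 \right)} \right)} + 405\right) 152 = \left(- \frac{107}{6} + 405\right) 152 = \frac{2323}{6} \cdot 152 = \frac{176548}{3}$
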